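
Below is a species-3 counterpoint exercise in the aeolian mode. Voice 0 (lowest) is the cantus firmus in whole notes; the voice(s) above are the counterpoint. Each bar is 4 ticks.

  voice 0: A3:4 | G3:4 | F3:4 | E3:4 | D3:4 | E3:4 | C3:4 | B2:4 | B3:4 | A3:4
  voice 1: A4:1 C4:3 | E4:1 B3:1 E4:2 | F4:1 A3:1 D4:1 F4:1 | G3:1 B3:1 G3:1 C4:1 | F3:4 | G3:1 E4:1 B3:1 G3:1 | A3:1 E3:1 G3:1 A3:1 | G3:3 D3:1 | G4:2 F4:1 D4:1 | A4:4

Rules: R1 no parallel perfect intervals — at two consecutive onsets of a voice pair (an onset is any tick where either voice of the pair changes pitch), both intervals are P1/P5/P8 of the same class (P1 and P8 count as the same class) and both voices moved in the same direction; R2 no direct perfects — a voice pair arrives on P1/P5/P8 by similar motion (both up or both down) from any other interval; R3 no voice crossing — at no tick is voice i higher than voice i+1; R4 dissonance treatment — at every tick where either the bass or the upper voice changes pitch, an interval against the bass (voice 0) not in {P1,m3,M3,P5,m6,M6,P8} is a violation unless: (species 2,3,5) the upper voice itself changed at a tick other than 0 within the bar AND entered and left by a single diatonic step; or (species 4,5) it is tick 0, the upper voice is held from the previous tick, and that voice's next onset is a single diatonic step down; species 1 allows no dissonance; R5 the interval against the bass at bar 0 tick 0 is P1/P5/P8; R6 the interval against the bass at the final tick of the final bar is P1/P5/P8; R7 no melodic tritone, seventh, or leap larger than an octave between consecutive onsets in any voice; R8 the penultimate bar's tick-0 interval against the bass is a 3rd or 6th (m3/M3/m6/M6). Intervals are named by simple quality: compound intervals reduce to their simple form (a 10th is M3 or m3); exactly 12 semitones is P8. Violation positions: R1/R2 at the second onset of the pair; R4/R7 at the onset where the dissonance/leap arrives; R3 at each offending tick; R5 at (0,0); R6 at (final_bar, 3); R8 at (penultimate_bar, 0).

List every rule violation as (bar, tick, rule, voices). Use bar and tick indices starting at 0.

bar 0: v0=A3 v1=A4 downbeat P8
bar 1: v0=G3 v1=E4 downbeat M6
bar 2: v0=F3 v1=F4 downbeat P8
bar 3: v0=E3 v1=G3 downbeat m3
bar 4: v0=D3 v1=F3 downbeat m3
bar 5: v0=E3 v1=G3 downbeat m3
bar 6: v0=C3 v1=A3 downbeat M6
bar 7: v0=B2 v1=G3 downbeat m6
bar 8: v0=B3 v1=G4 downbeat m6
bar 9: v0=A3 v1=A4 downbeat P8
  -> R7 @ bar 3 tick 0 v(1,): F4->G3 leap 10st
  -> R7 @ bar 8 tick 0 v(1,): D3->G4 leap 17st
  -> R4 @ bar 8 tick 2 v(0, 1): B3/F4 TT untreated

(3, 0, R7, (1,))
(8, 0, R7, (1,))
(8, 2, R4, (0, 1))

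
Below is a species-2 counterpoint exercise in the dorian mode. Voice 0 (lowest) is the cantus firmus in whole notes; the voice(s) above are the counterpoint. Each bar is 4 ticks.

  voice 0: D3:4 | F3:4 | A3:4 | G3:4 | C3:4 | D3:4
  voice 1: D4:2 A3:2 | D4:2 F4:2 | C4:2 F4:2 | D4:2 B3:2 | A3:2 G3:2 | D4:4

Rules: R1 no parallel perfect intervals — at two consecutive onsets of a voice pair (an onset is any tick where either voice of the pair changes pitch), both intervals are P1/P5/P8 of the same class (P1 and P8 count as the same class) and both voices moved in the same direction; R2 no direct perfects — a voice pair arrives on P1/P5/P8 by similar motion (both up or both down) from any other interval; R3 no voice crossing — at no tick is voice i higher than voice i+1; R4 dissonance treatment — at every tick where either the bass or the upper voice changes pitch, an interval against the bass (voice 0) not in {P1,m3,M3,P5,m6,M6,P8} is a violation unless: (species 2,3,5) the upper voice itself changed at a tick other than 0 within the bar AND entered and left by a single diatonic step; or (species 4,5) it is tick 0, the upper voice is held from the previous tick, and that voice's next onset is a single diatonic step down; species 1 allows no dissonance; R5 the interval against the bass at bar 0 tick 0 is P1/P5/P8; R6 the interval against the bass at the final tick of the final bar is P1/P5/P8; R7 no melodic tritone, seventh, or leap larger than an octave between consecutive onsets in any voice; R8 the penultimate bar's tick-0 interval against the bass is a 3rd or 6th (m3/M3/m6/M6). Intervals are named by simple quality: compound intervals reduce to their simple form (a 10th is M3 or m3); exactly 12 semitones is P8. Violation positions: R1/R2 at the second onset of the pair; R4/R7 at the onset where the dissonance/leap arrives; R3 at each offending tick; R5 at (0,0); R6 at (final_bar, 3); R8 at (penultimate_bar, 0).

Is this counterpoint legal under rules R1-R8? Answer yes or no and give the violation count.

No (2 violations)

bar 0: v0=D3 v1=D4 (P8)
bar 1: v0=F3 v1=D4 (M6)
bar 2: v0=A3 v1=C4 (m3)
bar 3: v0=G3 v1=D4 (P5)
bar 4: v0=C3 v1=A3 (M6)
bar 5: v0=D3 v1=D4 (P8)
  R2 @ bar3.0: A3/F4 m6 -> G3/D4 P5 similar
  R2 @ bar5.0: C3/G3 P5 -> D3/D4 P8 similar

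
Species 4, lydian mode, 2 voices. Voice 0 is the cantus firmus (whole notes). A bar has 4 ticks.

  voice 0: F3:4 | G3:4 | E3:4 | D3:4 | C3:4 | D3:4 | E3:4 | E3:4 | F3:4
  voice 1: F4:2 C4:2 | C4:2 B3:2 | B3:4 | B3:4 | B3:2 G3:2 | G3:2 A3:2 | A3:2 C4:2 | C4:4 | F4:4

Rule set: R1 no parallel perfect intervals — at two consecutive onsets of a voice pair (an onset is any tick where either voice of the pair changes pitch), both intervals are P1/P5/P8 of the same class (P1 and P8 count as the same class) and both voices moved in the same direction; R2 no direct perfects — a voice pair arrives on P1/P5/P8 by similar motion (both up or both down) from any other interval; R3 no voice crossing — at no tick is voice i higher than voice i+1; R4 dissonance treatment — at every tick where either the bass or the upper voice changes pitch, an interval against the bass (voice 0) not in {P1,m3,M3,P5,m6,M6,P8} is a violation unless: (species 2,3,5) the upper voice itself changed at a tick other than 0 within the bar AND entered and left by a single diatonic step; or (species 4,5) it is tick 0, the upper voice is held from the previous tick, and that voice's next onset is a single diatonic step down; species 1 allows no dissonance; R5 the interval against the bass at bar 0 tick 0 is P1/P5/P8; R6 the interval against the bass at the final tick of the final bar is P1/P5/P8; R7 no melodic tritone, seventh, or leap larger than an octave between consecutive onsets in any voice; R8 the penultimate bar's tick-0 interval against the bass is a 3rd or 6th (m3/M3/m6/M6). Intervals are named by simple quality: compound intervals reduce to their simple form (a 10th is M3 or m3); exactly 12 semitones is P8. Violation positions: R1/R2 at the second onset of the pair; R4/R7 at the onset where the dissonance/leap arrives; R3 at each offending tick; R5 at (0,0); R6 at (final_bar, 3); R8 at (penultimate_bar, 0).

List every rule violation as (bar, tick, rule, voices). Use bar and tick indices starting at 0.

bar 0: v0=F3 v1=F4 downbeat P8
bar 1: v0=G3 v1=C4 downbeat P4
bar 2: v0=E3 v1=B3 downbeat P5
bar 3: v0=D3 v1=B3 downbeat M6
bar 4: v0=C3 v1=B3 downbeat M7
bar 5: v0=D3 v1=G3 downbeat P4
bar 6: v0=E3 v1=A3 downbeat P4
bar 7: v0=E3 v1=C4 downbeat m6
bar 8: v0=F3 v1=F4 downbeat P8
  -> R4 @ bar 4 tick 0 v(0, 1): C3/B3 M7 untreated
  -> R4 @ bar 5 tick 0 v(0, 1): D3/G3 P4 untreated
  -> R4 @ bar 6 tick 0 v(0, 1): E3/A3 P4 untreated
  -> R2 @ bar 8 tick 0 v(0, 1): E3/C4 m6 -> F3/F4 P8 similar

(4, 0, R4, (0, 1))
(5, 0, R4, (0, 1))
(6, 0, R4, (0, 1))
(8, 0, R2, (0, 1))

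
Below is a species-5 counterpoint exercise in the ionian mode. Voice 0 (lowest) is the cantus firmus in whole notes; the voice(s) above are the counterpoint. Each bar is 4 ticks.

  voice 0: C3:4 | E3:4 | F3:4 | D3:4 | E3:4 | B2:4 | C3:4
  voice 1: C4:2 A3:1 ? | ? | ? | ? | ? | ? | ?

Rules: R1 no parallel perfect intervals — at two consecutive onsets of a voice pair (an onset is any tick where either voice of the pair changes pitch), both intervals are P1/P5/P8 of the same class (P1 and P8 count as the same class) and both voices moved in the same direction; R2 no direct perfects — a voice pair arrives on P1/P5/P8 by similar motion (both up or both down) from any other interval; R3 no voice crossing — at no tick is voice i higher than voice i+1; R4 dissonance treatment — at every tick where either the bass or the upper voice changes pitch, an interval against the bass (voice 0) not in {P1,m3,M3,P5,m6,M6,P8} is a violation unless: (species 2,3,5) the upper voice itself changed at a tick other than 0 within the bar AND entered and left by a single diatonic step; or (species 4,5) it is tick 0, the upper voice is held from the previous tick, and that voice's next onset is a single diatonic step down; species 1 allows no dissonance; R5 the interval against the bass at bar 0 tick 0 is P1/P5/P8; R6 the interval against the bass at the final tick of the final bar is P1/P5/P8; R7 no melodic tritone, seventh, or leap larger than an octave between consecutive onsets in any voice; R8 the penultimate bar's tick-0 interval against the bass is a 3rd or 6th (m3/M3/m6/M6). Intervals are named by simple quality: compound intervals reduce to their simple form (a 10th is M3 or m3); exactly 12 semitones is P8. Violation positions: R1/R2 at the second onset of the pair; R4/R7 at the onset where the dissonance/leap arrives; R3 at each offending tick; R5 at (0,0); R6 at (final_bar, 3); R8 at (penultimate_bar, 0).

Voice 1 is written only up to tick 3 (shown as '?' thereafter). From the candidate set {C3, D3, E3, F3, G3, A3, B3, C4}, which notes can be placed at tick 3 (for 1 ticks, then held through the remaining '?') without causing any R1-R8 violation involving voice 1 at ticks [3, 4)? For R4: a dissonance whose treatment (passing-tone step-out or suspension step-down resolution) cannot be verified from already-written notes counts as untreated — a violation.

{A3, C3, C4, E3, G3}

C3: legal
D3: violates R4
E3: legal
F3: violates R4
G3: legal
A3: legal
B3: violates R4
C4: legal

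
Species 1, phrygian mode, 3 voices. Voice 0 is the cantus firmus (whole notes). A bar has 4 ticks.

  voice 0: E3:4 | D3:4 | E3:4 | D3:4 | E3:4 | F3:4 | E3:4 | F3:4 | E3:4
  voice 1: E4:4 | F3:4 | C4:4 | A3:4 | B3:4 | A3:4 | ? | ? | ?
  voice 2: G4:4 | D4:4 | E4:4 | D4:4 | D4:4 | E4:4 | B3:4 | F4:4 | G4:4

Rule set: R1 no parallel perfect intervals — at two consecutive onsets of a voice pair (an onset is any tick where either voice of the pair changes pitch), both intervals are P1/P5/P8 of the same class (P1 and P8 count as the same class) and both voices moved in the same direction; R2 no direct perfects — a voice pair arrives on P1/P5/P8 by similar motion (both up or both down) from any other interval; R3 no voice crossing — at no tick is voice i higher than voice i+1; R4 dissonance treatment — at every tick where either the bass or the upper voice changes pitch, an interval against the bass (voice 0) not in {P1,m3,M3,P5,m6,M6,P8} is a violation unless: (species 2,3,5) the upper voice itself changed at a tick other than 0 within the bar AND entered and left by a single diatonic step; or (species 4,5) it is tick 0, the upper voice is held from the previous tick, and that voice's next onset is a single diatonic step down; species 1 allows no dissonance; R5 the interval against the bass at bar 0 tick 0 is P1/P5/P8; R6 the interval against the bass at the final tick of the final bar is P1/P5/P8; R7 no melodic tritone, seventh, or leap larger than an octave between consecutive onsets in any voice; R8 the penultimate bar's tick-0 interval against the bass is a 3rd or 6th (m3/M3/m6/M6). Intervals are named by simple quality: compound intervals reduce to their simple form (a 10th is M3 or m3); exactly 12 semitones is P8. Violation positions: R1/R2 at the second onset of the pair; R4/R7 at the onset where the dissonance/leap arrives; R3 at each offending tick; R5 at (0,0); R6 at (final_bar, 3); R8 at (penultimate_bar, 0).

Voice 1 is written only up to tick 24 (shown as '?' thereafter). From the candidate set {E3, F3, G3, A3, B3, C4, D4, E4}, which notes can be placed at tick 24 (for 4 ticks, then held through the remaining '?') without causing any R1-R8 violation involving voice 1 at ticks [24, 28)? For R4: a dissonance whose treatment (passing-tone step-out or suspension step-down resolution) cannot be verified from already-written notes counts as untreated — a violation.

{B3, G3}

E3: violates R1,R2
F3: violates R4
G3: legal
A3: violates R4
B3: legal
C4: violates R3
D4: violates R3,R4
E4: violates R3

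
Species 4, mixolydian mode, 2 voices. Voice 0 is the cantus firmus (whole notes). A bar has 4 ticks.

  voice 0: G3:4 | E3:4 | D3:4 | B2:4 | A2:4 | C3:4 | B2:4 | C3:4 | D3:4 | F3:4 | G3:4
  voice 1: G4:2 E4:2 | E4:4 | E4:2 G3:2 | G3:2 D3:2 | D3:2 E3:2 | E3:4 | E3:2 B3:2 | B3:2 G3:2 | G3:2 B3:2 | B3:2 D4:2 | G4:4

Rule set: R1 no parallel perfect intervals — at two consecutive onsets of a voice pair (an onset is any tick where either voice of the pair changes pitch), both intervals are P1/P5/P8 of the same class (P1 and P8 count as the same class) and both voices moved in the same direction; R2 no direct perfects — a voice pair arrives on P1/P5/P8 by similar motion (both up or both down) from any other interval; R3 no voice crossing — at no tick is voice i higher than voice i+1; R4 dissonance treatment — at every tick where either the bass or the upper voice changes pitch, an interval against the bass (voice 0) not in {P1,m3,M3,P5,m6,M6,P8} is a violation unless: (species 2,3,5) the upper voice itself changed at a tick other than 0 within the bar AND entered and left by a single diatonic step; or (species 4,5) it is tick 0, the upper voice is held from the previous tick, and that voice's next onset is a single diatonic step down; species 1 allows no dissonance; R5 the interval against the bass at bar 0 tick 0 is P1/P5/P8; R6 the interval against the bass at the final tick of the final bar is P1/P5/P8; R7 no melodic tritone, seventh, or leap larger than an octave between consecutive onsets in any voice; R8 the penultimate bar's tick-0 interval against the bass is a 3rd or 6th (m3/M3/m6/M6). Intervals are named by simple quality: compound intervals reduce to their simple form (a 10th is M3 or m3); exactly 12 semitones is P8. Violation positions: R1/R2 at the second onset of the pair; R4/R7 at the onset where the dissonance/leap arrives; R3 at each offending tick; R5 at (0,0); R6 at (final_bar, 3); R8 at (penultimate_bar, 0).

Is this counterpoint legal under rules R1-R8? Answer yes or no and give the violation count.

bar 0: v0=G3 v1=G4 (P8)
bar 1: v0=E3 v1=E4 (P8)
bar 2: v0=D3 v1=E4 (M2)
bar 3: v0=B2 v1=G3 (m6)
bar 4: v0=A2 v1=D3 (P4)
bar 5: v0=C3 v1=E3 (M3)
bar 6: v0=B2 v1=E3 (P4)
bar 7: v0=C3 v1=B3 (M7)
bar 8: v0=D3 v1=G3 (P4)
bar 9: v0=F3 v1=B3 (TT)
bar 10: v0=G3 v1=G4 (P8)
  R4 @ bar2.0: D3/E4 M2 untreated
  R4 @ bar2.2: D3/G3 P4 untreated
  R4 @ bar4.0: A2/D3 P4 untreated
  R4 @ bar6.0: B2/E3 P4 untreated
  R4 @ bar7.0: C3/B3 M7 untreated
  R4 @ bar8.0: D3/G3 P4 untreated
  R4 @ bar9.0: F3/B3 TT untreated
  R8 @ bar9.0: penult TT not 3rd/6th
  R2 @ bar10.0: F3/D4 M6 -> G3/G4 P8 similar

No (9 violations)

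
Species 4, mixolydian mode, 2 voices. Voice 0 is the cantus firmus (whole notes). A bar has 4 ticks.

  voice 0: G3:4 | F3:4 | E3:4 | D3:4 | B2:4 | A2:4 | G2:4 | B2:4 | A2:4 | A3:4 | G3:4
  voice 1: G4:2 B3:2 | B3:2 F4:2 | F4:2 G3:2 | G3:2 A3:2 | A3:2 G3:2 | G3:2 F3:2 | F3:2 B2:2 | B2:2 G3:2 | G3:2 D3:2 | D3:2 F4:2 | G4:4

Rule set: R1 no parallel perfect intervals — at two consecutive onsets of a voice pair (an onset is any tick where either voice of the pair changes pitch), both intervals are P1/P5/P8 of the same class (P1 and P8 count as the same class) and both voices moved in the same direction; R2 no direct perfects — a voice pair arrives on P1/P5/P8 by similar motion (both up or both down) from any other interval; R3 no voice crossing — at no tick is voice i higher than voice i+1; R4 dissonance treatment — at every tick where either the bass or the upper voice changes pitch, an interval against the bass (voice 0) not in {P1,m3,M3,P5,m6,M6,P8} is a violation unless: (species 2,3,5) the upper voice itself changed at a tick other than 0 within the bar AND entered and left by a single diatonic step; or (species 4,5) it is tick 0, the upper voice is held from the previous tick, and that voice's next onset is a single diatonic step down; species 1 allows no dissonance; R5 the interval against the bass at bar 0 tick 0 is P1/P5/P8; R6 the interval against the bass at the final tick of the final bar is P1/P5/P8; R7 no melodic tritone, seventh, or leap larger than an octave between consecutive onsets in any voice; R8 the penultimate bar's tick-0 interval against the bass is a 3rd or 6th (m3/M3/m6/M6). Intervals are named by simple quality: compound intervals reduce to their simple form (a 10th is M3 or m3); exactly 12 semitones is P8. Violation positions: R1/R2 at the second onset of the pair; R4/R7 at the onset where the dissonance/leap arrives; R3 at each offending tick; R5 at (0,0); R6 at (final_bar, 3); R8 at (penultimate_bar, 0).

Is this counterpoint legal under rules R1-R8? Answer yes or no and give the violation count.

bar 0: v0=G3 v1=G4 (P8)
bar 1: v0=F3 v1=B3 (TT)
bar 2: v0=E3 v1=F4 (m2)
bar 3: v0=D3 v1=G3 (P4)
bar 4: v0=B2 v1=A3 (m7)
bar 5: v0=A2 v1=G3 (m7)
bar 6: v0=G2 v1=F3 (m7)
bar 7: v0=B2 v1=B2 (P1)
bar 8: v0=A2 v1=G3 (m7)
bar 9: v0=A3 v1=D3 (P5)
bar 10: v0=G3 v1=G4 (P8)
  R4 @ bar1.0: F3/B3 TT untreated
  R7 @ bar1.2: B3->F4 leap 6st
  R4 @ bar2.0: E3/F4 m2 untreated
  R7 @ bar2.2: F4->G3 leap 10st
  R4 @ bar3.0: D3/G3 P4 untreated
  R4 @ bar6.0: G2/F3 m7 untreated
  R7 @ bar6.2: F3->B2 leap 6st
  R4 @ bar8.0: A2/G3 m7 untreated
  R4 @ bar8.2: A2/D3 P4 untreated
  R3 @ bar9.0: A3 above D3
  R8 @ bar9.0: penult P5 not 3rd/6th
  R3 @ bar9.1: A3 above D3
  R7 @ bar9.2: D3->F4 leap 15st

No (13 violations)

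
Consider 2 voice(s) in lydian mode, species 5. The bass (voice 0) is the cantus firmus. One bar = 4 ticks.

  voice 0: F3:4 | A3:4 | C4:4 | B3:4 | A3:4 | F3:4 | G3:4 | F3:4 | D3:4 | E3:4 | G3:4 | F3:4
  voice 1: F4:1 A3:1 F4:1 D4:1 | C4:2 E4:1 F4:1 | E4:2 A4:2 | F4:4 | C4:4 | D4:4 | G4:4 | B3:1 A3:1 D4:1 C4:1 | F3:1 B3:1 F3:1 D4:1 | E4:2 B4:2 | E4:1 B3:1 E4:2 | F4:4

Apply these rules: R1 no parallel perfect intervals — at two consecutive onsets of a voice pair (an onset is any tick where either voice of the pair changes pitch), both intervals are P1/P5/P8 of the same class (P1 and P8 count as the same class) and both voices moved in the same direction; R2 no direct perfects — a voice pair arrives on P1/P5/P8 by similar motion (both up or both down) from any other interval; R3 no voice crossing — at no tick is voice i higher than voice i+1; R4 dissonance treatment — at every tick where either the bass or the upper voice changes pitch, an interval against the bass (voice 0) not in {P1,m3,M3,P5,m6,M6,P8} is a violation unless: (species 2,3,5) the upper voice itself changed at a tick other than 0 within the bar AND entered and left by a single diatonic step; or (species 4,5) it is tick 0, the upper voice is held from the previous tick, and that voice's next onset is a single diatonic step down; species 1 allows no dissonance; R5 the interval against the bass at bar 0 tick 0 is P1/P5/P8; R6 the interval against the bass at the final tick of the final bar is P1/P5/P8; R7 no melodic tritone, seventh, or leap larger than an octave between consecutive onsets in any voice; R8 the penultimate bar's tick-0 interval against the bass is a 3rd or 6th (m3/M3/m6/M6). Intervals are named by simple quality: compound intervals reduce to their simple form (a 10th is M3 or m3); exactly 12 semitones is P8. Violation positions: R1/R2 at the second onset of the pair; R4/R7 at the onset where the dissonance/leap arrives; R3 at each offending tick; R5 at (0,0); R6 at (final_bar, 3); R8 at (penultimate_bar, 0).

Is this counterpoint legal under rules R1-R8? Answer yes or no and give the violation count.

No (6 violations)

bar 0: v0=F3 v1=F4 (P8)
bar 1: v0=A3 v1=C4 (m3)
bar 2: v0=C4 v1=E4 (M3)
bar 3: v0=B3 v1=F4 (TT)
bar 4: v0=A3 v1=C4 (m3)
bar 5: v0=F3 v1=D4 (M6)
bar 6: v0=G3 v1=G4 (P8)
bar 7: v0=F3 v1=B3 (TT)
bar 8: v0=D3 v1=F3 (m3)
bar 9: v0=E3 v1=E4 (P8)
bar 10: v0=G3 v1=E4 (M6)
bar 11: v0=F3 v1=F4 (P8)
  R4 @ bar3.0: B3/F4 TT untreated
  R2 @ bar6.0: F3/D4 M6 -> G3/G4 P8 similar
  R4 @ bar7.0: F3/B3 TT untreated
  R7 @ bar8.1: F3->B3 leap 6st
  R7 @ bar8.2: B3->F3 leap 6st
  R1 @ bar9.0: D3/D4 P8 -> E3/E4 P8 similar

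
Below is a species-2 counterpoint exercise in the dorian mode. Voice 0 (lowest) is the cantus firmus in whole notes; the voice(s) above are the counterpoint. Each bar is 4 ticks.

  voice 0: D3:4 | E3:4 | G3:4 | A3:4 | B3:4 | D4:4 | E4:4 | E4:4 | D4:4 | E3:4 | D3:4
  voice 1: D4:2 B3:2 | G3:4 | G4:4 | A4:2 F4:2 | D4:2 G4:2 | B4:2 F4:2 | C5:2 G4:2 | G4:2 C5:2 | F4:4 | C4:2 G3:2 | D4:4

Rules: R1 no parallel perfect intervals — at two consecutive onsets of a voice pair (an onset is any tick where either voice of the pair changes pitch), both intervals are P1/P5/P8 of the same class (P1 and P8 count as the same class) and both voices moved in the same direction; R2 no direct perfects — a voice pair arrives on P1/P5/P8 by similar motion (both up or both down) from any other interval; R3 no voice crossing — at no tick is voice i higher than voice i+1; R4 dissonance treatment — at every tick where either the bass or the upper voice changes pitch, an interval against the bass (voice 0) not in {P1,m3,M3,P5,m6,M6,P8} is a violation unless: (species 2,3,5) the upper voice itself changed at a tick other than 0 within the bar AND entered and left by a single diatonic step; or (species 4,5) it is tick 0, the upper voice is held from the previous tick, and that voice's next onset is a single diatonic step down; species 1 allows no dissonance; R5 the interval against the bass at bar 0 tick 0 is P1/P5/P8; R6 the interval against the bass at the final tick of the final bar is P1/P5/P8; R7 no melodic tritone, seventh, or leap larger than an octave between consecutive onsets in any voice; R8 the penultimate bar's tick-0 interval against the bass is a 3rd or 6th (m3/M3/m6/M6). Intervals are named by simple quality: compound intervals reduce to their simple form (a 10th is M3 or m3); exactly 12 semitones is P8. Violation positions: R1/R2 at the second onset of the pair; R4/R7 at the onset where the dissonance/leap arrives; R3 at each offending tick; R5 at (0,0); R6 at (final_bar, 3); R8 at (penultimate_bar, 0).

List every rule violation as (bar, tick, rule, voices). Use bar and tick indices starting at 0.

bar 0: v0=D3 v1=D4 downbeat P8
bar 1: v0=E3 v1=G3 downbeat m3
bar 2: v0=G3 v1=G4 downbeat P8
bar 3: v0=A3 v1=A4 downbeat P8
bar 4: v0=B3 v1=D4 downbeat m3
bar 5: v0=D4 v1=B4 downbeat M6
bar 6: v0=E4 v1=C5 downbeat m6
bar 7: v0=E4 v1=G4 downbeat m3
bar 8: v0=D4 v1=F4 downbeat m3
bar 9: v0=E3 v1=C4 downbeat m6
bar 10: v0=D3 v1=D4 downbeat P8
  -> R2 @ bar 2 tick 0 v(0, 1): E3/G3 m3 -> G3/G4 P8 similar
  -> R1 @ bar 3 tick 0 v(0, 1): G3/G4 P8 -> A3/A4 P8 similar
  -> R7 @ bar 5 tick 2 v(1,): B4->F4 leap 6st
  -> R7 @ bar 9 tick 0 v(0,): D4->E3 leap 10st

(2, 0, R2, (0, 1))
(3, 0, R1, (0, 1))
(5, 2, R7, (1,))
(9, 0, R7, (0,))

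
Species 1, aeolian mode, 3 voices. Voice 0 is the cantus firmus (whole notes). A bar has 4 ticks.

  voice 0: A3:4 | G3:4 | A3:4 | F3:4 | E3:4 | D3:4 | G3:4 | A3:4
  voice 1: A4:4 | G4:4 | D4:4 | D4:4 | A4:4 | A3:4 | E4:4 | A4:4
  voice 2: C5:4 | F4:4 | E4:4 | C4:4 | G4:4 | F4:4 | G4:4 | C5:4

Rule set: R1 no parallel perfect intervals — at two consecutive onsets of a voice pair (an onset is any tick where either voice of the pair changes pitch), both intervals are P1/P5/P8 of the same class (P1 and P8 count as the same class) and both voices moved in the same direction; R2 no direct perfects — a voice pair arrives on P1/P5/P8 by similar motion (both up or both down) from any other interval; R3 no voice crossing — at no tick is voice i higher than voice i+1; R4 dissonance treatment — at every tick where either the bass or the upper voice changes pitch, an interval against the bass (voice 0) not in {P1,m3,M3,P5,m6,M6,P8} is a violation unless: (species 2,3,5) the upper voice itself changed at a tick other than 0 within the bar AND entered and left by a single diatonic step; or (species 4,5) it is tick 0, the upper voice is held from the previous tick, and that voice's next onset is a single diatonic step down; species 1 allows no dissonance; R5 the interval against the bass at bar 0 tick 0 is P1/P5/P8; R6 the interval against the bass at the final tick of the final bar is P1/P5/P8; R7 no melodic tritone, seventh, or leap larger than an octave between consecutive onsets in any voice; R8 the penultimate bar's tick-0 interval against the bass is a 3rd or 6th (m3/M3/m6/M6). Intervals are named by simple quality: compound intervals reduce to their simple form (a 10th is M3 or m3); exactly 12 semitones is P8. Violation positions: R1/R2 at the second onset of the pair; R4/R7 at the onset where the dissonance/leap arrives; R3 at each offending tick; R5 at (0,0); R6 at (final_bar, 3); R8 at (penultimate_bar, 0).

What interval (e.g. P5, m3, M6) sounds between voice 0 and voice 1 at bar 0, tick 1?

P8

voice 0=A3 voice 1=A4 -> P8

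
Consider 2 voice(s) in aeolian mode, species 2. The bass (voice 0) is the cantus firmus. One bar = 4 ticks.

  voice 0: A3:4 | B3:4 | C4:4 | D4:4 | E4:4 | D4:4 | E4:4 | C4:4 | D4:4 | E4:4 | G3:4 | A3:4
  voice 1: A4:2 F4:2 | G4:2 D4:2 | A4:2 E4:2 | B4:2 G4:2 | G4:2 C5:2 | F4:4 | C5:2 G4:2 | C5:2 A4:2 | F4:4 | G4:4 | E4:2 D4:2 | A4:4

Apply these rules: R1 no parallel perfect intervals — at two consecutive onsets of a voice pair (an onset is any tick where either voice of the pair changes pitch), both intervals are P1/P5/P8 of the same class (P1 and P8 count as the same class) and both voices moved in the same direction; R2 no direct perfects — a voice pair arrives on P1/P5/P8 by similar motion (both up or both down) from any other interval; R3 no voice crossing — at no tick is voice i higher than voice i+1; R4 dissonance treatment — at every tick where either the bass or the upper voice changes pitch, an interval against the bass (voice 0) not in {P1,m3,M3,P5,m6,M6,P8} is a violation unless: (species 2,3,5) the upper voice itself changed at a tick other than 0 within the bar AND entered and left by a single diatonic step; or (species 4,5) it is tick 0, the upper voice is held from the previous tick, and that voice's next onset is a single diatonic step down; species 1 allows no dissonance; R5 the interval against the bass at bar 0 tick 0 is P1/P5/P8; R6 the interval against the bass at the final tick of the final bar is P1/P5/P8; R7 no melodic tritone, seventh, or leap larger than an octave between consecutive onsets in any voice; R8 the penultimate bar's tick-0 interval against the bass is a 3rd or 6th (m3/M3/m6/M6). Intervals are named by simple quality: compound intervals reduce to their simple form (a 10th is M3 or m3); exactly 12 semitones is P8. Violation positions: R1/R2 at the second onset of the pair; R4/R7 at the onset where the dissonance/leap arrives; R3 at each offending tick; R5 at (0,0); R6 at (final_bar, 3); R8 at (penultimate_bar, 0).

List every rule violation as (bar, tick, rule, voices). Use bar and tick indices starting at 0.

bar 0: v0=A3 v1=A4 downbeat P8
bar 1: v0=B3 v1=G4 downbeat m6
bar 2: v0=C4 v1=A4 downbeat M6
bar 3: v0=D4 v1=B4 downbeat M6
bar 4: v0=E4 v1=G4 downbeat m3
bar 5: v0=D4 v1=F4 downbeat m3
bar 6: v0=E4 v1=C5 downbeat m6
bar 7: v0=C4 v1=C5 downbeat P8
bar 8: v0=D4 v1=F4 downbeat m3
bar 9: v0=E4 v1=G4 downbeat m3
bar 10: v0=G3 v1=E4 downbeat M6
bar 11: v0=A3 v1=A4 downbeat P8
  -> R4 @ bar 3 tick 2 v(0, 1): D4/G4 P4 untreated
  -> R2 @ bar 11 tick 0 v(0, 1): G3/D4 P5 -> A3/A4 P8 similar

(3, 2, R4, (0, 1))
(11, 0, R2, (0, 1))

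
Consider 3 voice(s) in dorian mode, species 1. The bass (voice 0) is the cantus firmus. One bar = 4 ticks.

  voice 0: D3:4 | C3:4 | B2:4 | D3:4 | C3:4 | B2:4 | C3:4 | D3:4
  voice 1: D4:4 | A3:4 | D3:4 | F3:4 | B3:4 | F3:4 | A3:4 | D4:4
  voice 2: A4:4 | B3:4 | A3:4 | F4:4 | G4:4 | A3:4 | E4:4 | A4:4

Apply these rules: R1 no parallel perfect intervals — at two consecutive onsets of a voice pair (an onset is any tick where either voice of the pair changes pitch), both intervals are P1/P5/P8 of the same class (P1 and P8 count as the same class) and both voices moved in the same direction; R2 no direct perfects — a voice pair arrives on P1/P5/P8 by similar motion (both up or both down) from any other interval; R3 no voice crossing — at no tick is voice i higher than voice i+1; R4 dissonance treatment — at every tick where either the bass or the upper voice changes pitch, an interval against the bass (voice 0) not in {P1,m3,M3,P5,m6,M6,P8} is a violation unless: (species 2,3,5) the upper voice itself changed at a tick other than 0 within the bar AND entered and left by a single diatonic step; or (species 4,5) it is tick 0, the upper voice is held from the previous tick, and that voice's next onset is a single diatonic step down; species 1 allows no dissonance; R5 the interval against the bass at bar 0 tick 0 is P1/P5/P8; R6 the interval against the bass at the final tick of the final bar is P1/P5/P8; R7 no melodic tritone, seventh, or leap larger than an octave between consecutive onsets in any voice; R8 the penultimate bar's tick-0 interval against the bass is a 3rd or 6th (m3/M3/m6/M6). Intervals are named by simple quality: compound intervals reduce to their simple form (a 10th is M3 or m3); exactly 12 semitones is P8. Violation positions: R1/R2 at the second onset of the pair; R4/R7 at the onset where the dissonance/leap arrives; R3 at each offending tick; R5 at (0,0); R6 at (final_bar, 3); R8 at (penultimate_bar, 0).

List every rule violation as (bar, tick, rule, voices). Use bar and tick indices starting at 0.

(1, 0, R4, (0, 2))
(1, 0, R7, (2,))
(2, 0, R2, (1, 2))
(2, 0, R4, (0, 2))
(3, 0, R2, (1, 2))
(4, 0, R4, (0, 1))
(4, 0, R7, (1,))
(5, 0, R4, (0, 1))
(5, 0, R4, (0, 2))
(5, 0, R7, (1,))
(5, 0, R7, (2,))
(6, 0, R2, (1, 2))
(7, 0, R1, (1, 2))
(7, 0, R2, (0, 1))
(7, 0, R2, (0, 2))

bar 0: v0=D3 v1=D4 v2=A4 downbeat P5
bar 1: v0=C3 v1=A3 v2=B3 downbeat M7
bar 2: v0=B2 v1=D3 v2=A3 downbeat m7
bar 3: v0=D3 v1=F3 v2=F4 downbeat m3
bar 4: v0=C3 v1=B3 v2=G4 downbeat P5
bar 5: v0=B2 v1=F3 v2=A3 downbeat m7
bar 6: v0=C3 v1=A3 v2=E4 downbeat M3
bar 7: v0=D3 v1=D4 v2=A4 downbeat P5
  -> R4 @ bar 1 tick 0 v(0, 2): C3/B3 M7 untreated
  -> R7 @ bar 1 tick 0 v(2,): A4->B3 leap 10st
  -> R2 @ bar 2 tick 0 v(1, 2): A3/B3 M2 -> D3/A3 P5 similar
  -> R4 @ bar 2 tick 0 v(0, 2): B2/A3 m7 untreated
  -> R2 @ bar 3 tick 0 v(1, 2): D3/A3 P5 -> F3/F4 P8 similar
  -> R4 @ bar 4 tick 0 v(0, 1): C3/B3 M7 untreated
  -> R7 @ bar 4 tick 0 v(1,): F3->B3 leap 6st
  -> R4 @ bar 5 tick 0 v(0, 1): B2/F3 TT untreated
  -> R4 @ bar 5 tick 0 v(0, 2): B2/A3 m7 untreated
  -> R7 @ bar 5 tick 0 v(1,): B3->F3 leap 6st
  -> R7 @ bar 5 tick 0 v(2,): G4->A3 leap 10st
  -> R2 @ bar 6 tick 0 v(1, 2): F3/A3 M3 -> A3/E4 P5 similar
  -> R1 @ bar 7 tick 0 v(1, 2): A3/E4 P5 -> D4/A4 P5 similar
  -> R2 @ bar 7 tick 0 v(0, 1): C3/A3 M6 -> D3/D4 P8 similar
  -> R2 @ bar 7 tick 0 v(0, 2): C3/E4 M3 -> D3/A4 P5 similar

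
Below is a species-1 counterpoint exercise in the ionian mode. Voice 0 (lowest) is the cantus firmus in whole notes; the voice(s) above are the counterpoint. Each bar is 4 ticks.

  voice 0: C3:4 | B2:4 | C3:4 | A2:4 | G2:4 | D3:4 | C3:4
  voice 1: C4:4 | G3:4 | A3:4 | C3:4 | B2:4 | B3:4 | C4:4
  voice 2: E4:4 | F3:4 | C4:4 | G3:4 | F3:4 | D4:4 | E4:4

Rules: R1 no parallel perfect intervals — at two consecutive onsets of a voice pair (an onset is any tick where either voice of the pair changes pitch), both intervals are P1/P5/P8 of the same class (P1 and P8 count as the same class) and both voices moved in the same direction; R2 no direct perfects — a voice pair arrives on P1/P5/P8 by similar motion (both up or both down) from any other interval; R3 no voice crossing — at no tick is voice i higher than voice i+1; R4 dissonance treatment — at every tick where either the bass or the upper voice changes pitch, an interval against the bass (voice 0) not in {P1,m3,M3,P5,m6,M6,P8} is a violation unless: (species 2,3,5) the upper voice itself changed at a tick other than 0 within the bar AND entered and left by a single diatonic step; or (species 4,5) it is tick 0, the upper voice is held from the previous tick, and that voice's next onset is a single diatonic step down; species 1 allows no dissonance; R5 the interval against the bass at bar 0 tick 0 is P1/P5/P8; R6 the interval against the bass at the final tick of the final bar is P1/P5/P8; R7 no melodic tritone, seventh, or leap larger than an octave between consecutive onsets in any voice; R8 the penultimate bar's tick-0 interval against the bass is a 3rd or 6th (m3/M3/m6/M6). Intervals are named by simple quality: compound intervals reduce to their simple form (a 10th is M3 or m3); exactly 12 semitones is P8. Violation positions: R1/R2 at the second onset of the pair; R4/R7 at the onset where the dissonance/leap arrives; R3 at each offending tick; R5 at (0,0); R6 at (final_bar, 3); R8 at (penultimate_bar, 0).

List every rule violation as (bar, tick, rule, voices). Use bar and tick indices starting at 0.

(0, 0, R5, (0, 2))
(1, 0, R3, (1, 2))
(1, 0, R4, (0, 2))
(1, 0, R7, (2,))
(1, 1, R3, (1, 2))
(1, 2, R3, (1, 2))
(1, 3, R3, (1, 2))
(2, 0, R2, (0, 2))
(3, 0, R2, (1, 2))
(3, 0, R4, (0, 2))
(4, 0, R4, (0, 2))
(5, 0, R2, (0, 2))
(5, 0, R8, (0, 2))
(6, 3, R6, (0, 2))

bar 0: v0=C3 v1=C4 v2=E4 downbeat M3
bar 1: v0=B2 v1=G3 v2=F3 downbeat TT
bar 2: v0=C3 v1=A3 v2=C4 downbeat P8
bar 3: v0=A2 v1=C3 v2=G3 downbeat m7
bar 4: v0=G2 v1=B2 v2=F3 downbeat m7
bar 5: v0=D3 v1=B3 v2=D4 downbeat P8
bar 6: v0=C3 v1=C4 v2=E4 downbeat M3
  -> R5 @ bar 0 tick 0 v(0, 2): opens on M3
  -> R3 @ bar 1 tick 0 v(1, 2): G3 above F3
  -> R4 @ bar 1 tick 0 v(0, 2): B2/F3 TT untreated
  -> R7 @ bar 1 tick 0 v(2,): E4->F3 leap 11st
  -> R3 @ bar 1 tick 1 v(1, 2): G3 above F3
  -> R3 @ bar 1 tick 2 v(1, 2): G3 above F3
  -> R3 @ bar 1 tick 3 v(1, 2): G3 above F3
  -> R2 @ bar 2 tick 0 v(0, 2): B2/F3 TT -> C3/C4 P8 similar
  -> R2 @ bar 3 tick 0 v(1, 2): A3/C4 m3 -> C3/G3 P5 similar
  -> R4 @ bar 3 tick 0 v(0, 2): A2/G3 m7 untreated
  -> R4 @ bar 4 tick 0 v(0, 2): G2/F3 m7 untreated
  -> R2 @ bar 5 tick 0 v(0, 2): G2/F3 m7 -> D3/D4 P8 similar
  -> R8 @ bar 5 tick 0 v(0, 2): penult P8 not 3rd/6th
  -> R6 @ bar 6 tick 3 v(0, 2): closes on M3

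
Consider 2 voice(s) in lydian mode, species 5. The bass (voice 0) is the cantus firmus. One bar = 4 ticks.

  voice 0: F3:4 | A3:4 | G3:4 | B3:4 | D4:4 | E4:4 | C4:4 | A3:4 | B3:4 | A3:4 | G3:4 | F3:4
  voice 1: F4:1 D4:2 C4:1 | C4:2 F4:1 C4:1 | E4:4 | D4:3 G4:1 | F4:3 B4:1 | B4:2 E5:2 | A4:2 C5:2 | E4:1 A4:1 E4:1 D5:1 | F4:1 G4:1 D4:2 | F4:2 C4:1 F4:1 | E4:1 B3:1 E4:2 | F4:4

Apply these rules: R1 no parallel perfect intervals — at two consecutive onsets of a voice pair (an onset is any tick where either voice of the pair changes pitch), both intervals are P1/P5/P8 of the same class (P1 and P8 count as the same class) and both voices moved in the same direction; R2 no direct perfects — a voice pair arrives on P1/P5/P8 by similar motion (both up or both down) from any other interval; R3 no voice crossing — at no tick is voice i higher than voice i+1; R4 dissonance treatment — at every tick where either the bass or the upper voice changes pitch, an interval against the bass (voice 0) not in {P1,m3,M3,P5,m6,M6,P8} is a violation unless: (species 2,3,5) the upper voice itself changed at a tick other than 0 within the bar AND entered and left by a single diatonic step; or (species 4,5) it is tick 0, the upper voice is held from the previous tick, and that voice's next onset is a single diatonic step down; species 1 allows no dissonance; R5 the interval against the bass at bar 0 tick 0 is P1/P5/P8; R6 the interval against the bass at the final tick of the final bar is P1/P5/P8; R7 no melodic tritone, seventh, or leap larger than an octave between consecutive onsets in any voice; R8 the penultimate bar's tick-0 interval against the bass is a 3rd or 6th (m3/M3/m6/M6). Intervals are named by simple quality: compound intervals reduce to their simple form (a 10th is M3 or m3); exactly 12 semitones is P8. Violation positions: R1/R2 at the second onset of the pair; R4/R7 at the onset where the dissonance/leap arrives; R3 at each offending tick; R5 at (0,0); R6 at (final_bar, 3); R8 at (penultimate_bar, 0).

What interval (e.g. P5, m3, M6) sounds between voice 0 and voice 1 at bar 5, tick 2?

P8

voice 0=E4 voice 1=E5 -> P8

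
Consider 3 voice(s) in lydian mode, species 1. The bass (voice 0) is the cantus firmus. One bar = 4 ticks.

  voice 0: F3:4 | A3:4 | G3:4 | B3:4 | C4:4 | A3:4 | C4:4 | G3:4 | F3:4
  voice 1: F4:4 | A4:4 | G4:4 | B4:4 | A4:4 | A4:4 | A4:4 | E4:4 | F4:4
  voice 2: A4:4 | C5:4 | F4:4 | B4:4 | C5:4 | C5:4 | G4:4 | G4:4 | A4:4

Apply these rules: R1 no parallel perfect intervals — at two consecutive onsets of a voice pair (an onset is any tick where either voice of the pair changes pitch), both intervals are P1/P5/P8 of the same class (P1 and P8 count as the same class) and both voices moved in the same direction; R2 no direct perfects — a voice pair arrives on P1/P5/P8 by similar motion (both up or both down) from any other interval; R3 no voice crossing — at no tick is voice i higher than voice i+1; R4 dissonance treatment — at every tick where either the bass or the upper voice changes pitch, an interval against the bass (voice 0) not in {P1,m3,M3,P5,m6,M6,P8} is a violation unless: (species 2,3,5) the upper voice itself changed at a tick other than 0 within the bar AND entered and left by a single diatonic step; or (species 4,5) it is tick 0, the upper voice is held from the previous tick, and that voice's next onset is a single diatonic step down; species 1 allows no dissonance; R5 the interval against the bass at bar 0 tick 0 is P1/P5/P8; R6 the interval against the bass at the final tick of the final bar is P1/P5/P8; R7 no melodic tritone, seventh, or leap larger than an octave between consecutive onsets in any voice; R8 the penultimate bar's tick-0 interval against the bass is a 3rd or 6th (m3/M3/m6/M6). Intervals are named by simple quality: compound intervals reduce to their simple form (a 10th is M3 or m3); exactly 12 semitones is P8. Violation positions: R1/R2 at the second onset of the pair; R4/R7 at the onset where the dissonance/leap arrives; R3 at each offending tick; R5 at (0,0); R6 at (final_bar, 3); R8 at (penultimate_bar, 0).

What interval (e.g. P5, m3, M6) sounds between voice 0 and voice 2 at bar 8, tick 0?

voice 0=F3 voice 2=A4 -> M3

M3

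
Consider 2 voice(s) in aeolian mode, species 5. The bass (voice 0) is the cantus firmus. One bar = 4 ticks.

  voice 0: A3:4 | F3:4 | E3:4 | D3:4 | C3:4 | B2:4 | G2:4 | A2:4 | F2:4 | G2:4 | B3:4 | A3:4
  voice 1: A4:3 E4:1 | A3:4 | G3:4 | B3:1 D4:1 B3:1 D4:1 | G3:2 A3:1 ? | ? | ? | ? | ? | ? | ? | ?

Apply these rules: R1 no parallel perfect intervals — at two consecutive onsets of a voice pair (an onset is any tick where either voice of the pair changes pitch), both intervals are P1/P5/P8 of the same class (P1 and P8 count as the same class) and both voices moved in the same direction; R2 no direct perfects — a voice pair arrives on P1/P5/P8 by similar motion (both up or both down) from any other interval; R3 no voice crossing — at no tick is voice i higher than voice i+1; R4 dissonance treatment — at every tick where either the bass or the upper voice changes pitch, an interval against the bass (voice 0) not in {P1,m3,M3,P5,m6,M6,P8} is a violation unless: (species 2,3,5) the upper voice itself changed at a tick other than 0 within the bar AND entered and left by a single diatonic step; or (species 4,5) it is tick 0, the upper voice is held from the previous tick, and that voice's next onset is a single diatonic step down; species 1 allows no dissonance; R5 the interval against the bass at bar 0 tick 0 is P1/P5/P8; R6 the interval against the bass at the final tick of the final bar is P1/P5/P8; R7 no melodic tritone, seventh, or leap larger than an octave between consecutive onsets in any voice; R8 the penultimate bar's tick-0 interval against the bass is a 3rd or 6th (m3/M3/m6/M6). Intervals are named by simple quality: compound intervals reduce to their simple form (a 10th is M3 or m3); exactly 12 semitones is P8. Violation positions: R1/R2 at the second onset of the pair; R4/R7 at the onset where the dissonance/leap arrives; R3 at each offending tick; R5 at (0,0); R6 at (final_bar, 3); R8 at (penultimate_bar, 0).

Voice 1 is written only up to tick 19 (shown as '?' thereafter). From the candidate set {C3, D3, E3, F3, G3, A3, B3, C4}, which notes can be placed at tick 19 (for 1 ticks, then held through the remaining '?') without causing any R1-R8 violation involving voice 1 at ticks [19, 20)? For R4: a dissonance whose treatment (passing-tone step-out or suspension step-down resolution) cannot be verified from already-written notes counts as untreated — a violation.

C3: legal
D3: violates R4
E3: legal
F3: violates R4
G3: legal
A3: legal
B3: violates R4
C4: legal

{A3, C3, C4, E3, G3}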